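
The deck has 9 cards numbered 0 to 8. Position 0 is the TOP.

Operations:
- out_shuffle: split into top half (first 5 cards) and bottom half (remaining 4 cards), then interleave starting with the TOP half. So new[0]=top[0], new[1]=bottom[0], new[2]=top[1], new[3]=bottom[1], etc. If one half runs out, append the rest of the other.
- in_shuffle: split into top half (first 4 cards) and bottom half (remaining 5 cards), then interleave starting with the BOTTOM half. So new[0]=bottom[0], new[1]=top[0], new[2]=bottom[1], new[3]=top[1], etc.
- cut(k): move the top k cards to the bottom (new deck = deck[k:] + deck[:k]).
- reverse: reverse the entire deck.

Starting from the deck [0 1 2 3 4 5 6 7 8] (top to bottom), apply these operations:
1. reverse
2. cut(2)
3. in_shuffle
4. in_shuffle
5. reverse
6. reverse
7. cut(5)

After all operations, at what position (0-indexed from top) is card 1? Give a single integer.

Answer: 0

Derivation:
After op 1 (reverse): [8 7 6 5 4 3 2 1 0]
After op 2 (cut(2)): [6 5 4 3 2 1 0 8 7]
After op 3 (in_shuffle): [2 6 1 5 0 4 8 3 7]
After op 4 (in_shuffle): [0 2 4 6 8 1 3 5 7]
After op 5 (reverse): [7 5 3 1 8 6 4 2 0]
After op 6 (reverse): [0 2 4 6 8 1 3 5 7]
After op 7 (cut(5)): [1 3 5 7 0 2 4 6 8]
Card 1 is at position 0.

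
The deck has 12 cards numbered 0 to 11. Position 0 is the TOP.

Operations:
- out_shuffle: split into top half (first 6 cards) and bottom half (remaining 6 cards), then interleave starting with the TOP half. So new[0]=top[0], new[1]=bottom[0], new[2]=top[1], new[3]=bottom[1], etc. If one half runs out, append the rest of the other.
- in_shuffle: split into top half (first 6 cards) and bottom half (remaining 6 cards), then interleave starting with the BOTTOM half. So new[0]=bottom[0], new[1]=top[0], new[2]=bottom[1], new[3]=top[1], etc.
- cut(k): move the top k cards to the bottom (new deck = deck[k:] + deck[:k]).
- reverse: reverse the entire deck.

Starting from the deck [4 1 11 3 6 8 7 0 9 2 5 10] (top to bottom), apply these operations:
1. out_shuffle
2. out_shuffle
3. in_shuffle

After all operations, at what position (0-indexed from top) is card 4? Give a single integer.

After op 1 (out_shuffle): [4 7 1 0 11 9 3 2 6 5 8 10]
After op 2 (out_shuffle): [4 3 7 2 1 6 0 5 11 8 9 10]
After op 3 (in_shuffle): [0 4 5 3 11 7 8 2 9 1 10 6]
Card 4 is at position 1.

Answer: 1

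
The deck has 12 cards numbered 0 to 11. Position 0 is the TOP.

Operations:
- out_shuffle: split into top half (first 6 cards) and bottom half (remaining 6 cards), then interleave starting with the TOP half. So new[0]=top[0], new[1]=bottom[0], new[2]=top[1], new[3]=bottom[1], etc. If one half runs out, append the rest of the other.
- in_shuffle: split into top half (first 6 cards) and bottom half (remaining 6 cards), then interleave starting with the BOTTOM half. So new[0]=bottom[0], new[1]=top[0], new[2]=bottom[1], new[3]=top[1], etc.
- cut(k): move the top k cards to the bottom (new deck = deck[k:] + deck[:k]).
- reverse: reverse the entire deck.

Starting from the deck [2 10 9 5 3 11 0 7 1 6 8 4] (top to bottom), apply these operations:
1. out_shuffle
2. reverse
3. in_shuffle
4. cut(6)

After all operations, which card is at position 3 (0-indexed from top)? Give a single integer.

Answer: 6

Derivation:
After op 1 (out_shuffle): [2 0 10 7 9 1 5 6 3 8 11 4]
After op 2 (reverse): [4 11 8 3 6 5 1 9 7 10 0 2]
After op 3 (in_shuffle): [1 4 9 11 7 8 10 3 0 6 2 5]
After op 4 (cut(6)): [10 3 0 6 2 5 1 4 9 11 7 8]
Position 3: card 6.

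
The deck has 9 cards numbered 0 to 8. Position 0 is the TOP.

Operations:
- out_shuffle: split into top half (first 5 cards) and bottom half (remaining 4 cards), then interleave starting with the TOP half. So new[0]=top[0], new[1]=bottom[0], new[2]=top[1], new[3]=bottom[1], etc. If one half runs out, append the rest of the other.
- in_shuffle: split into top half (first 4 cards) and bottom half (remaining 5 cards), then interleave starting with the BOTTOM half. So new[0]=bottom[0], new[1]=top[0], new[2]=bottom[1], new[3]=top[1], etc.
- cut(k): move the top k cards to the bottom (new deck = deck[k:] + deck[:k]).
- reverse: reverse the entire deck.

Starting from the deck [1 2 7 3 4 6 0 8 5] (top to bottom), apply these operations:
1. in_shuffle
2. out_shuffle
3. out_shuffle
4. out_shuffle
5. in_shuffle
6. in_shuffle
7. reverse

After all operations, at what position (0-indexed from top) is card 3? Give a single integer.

Answer: 6

Derivation:
After op 1 (in_shuffle): [4 1 6 2 0 7 8 3 5]
After op 2 (out_shuffle): [4 7 1 8 6 3 2 5 0]
After op 3 (out_shuffle): [4 3 7 2 1 5 8 0 6]
After op 4 (out_shuffle): [4 5 3 8 7 0 2 6 1]
After op 5 (in_shuffle): [7 4 0 5 2 3 6 8 1]
After op 6 (in_shuffle): [2 7 3 4 6 0 8 5 1]
After op 7 (reverse): [1 5 8 0 6 4 3 7 2]
Card 3 is at position 6.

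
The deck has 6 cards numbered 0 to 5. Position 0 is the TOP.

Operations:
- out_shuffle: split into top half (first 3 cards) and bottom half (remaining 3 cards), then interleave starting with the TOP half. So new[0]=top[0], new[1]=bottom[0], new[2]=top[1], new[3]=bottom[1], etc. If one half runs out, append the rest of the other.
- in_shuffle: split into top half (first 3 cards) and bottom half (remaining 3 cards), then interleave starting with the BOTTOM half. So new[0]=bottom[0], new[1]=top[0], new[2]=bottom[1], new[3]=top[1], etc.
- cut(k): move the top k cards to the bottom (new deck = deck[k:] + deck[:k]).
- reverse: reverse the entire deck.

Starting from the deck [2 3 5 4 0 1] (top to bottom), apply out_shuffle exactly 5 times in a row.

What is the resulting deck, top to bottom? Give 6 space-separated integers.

After op 1 (out_shuffle): [2 4 3 0 5 1]
After op 2 (out_shuffle): [2 0 4 5 3 1]
After op 3 (out_shuffle): [2 5 0 3 4 1]
After op 4 (out_shuffle): [2 3 5 4 0 1]
After op 5 (out_shuffle): [2 4 3 0 5 1]

Answer: 2 4 3 0 5 1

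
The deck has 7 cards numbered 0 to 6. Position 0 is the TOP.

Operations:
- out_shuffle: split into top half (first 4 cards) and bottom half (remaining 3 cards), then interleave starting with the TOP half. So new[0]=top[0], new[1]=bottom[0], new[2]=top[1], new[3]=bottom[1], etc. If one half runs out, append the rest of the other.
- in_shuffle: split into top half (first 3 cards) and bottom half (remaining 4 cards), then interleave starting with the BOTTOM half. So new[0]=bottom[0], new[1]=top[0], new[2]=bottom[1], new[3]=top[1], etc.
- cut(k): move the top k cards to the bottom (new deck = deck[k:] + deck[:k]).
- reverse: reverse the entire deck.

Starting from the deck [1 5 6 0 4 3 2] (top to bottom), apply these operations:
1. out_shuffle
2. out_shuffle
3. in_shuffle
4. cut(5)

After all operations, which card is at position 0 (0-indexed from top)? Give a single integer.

Answer: 4

Derivation:
After op 1 (out_shuffle): [1 4 5 3 6 2 0]
After op 2 (out_shuffle): [1 6 4 2 5 0 3]
After op 3 (in_shuffle): [2 1 5 6 0 4 3]
After op 4 (cut(5)): [4 3 2 1 5 6 0]
Position 0: card 4.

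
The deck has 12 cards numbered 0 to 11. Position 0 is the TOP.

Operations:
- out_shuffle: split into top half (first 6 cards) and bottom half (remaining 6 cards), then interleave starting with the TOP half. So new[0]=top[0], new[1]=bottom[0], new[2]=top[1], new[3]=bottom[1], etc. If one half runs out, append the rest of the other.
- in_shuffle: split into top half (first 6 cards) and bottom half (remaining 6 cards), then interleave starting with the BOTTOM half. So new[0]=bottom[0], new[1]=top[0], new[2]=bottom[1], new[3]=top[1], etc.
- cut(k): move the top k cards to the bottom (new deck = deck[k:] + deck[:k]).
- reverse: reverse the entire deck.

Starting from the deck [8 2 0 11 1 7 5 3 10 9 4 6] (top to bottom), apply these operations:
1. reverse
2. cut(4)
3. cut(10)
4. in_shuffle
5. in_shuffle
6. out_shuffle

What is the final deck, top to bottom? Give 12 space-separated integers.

After op 1 (reverse): [6 4 9 10 3 5 7 1 11 0 2 8]
After op 2 (cut(4)): [3 5 7 1 11 0 2 8 6 4 9 10]
After op 3 (cut(10)): [9 10 3 5 7 1 11 0 2 8 6 4]
After op 4 (in_shuffle): [11 9 0 10 2 3 8 5 6 7 4 1]
After op 5 (in_shuffle): [8 11 5 9 6 0 7 10 4 2 1 3]
After op 6 (out_shuffle): [8 7 11 10 5 4 9 2 6 1 0 3]

Answer: 8 7 11 10 5 4 9 2 6 1 0 3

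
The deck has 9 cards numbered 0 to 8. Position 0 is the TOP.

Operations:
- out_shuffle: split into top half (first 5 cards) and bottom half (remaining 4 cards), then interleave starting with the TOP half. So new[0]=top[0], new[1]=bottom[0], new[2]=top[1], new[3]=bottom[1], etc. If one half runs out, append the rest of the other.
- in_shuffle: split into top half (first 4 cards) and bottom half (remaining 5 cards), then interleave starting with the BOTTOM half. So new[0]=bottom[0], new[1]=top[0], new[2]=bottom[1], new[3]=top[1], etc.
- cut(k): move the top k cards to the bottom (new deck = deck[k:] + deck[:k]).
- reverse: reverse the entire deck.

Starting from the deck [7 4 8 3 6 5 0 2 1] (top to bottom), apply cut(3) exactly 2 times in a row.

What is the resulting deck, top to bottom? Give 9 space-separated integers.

Answer: 0 2 1 7 4 8 3 6 5

Derivation:
After op 1 (cut(3)): [3 6 5 0 2 1 7 4 8]
After op 2 (cut(3)): [0 2 1 7 4 8 3 6 5]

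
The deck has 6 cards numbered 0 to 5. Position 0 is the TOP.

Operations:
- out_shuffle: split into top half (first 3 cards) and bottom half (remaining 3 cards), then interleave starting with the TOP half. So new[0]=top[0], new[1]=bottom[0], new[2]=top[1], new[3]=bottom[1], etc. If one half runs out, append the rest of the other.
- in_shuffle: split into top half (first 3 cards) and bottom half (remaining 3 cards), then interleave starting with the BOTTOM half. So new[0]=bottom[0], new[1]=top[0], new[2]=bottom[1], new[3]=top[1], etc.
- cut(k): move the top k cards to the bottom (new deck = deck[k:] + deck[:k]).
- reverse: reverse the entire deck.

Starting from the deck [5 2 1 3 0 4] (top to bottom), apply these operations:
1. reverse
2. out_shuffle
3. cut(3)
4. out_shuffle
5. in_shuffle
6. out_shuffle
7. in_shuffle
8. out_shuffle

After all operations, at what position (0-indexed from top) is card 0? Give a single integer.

Answer: 0

Derivation:
After op 1 (reverse): [4 0 3 1 2 5]
After op 2 (out_shuffle): [4 1 0 2 3 5]
After op 3 (cut(3)): [2 3 5 4 1 0]
After op 4 (out_shuffle): [2 4 3 1 5 0]
After op 5 (in_shuffle): [1 2 5 4 0 3]
After op 6 (out_shuffle): [1 4 2 0 5 3]
After op 7 (in_shuffle): [0 1 5 4 3 2]
After op 8 (out_shuffle): [0 4 1 3 5 2]
Card 0 is at position 0.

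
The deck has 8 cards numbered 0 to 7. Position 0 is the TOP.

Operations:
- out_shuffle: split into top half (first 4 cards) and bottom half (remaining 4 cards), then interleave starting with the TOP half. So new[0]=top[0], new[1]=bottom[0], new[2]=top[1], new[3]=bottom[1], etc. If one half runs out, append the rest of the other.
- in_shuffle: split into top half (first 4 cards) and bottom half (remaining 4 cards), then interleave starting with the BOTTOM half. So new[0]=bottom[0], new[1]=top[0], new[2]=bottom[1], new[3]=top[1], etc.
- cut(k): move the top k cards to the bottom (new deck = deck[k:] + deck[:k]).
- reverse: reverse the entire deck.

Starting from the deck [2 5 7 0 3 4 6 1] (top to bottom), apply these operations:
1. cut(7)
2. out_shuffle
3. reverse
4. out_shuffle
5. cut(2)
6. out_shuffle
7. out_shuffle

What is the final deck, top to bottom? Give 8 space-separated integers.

Answer: 7 4 5 6 2 0 1 3

Derivation:
After op 1 (cut(7)): [1 2 5 7 0 3 4 6]
After op 2 (out_shuffle): [1 0 2 3 5 4 7 6]
After op 3 (reverse): [6 7 4 5 3 2 0 1]
After op 4 (out_shuffle): [6 3 7 2 4 0 5 1]
After op 5 (cut(2)): [7 2 4 0 5 1 6 3]
After op 6 (out_shuffle): [7 5 2 1 4 6 0 3]
After op 7 (out_shuffle): [7 4 5 6 2 0 1 3]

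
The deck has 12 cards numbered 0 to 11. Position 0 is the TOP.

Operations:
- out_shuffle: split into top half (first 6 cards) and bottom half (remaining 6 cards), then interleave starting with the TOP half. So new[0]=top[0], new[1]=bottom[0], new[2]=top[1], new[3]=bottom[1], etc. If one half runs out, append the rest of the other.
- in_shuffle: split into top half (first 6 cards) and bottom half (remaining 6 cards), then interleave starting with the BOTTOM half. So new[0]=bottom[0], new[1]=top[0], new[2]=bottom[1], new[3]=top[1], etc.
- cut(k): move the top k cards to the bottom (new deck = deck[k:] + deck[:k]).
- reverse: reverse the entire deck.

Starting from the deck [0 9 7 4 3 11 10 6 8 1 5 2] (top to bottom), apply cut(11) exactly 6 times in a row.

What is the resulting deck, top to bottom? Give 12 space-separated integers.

After op 1 (cut(11)): [2 0 9 7 4 3 11 10 6 8 1 5]
After op 2 (cut(11)): [5 2 0 9 7 4 3 11 10 6 8 1]
After op 3 (cut(11)): [1 5 2 0 9 7 4 3 11 10 6 8]
After op 4 (cut(11)): [8 1 5 2 0 9 7 4 3 11 10 6]
After op 5 (cut(11)): [6 8 1 5 2 0 9 7 4 3 11 10]
After op 6 (cut(11)): [10 6 8 1 5 2 0 9 7 4 3 11]

Answer: 10 6 8 1 5 2 0 9 7 4 3 11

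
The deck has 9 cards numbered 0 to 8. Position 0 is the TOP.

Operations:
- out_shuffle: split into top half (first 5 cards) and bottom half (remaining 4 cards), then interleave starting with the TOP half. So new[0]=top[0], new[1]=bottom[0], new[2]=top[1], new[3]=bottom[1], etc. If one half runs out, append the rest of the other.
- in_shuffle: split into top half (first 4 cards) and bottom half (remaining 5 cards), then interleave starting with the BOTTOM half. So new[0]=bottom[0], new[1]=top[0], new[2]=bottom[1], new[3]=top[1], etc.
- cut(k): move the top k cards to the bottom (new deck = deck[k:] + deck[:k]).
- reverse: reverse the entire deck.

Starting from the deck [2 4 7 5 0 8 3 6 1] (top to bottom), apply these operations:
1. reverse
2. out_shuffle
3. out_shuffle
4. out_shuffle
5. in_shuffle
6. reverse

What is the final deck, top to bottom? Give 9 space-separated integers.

Answer: 6 7 3 4 8 2 0 1 5

Derivation:
After op 1 (reverse): [1 6 3 8 0 5 7 4 2]
After op 2 (out_shuffle): [1 5 6 7 3 4 8 2 0]
After op 3 (out_shuffle): [1 4 5 8 6 2 7 0 3]
After op 4 (out_shuffle): [1 2 4 7 5 0 8 3 6]
After op 5 (in_shuffle): [5 1 0 2 8 4 3 7 6]
After op 6 (reverse): [6 7 3 4 8 2 0 1 5]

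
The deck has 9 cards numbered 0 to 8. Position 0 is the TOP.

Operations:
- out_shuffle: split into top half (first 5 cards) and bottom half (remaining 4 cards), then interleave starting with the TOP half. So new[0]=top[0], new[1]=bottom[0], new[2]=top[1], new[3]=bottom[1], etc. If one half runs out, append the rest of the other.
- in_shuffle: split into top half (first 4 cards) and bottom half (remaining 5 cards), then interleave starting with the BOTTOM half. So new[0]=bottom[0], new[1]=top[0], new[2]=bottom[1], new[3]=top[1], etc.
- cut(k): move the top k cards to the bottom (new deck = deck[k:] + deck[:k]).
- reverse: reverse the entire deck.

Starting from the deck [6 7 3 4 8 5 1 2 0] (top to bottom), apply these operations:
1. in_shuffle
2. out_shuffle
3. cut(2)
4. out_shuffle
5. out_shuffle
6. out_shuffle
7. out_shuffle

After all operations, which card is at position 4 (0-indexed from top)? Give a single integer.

After op 1 (in_shuffle): [8 6 5 7 1 3 2 4 0]
After op 2 (out_shuffle): [8 3 6 2 5 4 7 0 1]
After op 3 (cut(2)): [6 2 5 4 7 0 1 8 3]
After op 4 (out_shuffle): [6 0 2 1 5 8 4 3 7]
After op 5 (out_shuffle): [6 8 0 4 2 3 1 7 5]
After op 6 (out_shuffle): [6 3 8 1 0 7 4 5 2]
After op 7 (out_shuffle): [6 7 3 4 8 5 1 2 0]
Position 4: card 8.

Answer: 8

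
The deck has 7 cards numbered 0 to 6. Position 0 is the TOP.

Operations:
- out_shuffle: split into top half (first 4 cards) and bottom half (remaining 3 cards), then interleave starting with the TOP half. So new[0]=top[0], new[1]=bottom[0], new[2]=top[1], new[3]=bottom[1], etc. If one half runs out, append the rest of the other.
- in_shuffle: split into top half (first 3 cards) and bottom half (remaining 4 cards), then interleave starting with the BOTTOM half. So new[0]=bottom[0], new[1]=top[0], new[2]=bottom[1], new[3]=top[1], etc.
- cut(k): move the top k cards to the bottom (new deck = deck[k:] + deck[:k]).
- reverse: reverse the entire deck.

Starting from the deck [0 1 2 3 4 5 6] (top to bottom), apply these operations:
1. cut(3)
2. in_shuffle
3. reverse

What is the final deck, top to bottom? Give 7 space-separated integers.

After op 1 (cut(3)): [3 4 5 6 0 1 2]
After op 2 (in_shuffle): [6 3 0 4 1 5 2]
After op 3 (reverse): [2 5 1 4 0 3 6]

Answer: 2 5 1 4 0 3 6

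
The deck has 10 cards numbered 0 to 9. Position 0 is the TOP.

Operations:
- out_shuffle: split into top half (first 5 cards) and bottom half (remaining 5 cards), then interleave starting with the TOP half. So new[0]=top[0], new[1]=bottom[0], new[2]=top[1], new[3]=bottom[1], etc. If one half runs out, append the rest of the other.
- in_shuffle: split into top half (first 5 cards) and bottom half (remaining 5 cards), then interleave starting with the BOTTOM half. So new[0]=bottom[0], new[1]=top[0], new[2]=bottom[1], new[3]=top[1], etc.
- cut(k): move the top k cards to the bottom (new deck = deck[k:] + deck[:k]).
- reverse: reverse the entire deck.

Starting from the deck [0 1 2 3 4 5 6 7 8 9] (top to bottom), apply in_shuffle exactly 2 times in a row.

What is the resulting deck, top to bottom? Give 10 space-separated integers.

After op 1 (in_shuffle): [5 0 6 1 7 2 8 3 9 4]
After op 2 (in_shuffle): [2 5 8 0 3 6 9 1 4 7]

Answer: 2 5 8 0 3 6 9 1 4 7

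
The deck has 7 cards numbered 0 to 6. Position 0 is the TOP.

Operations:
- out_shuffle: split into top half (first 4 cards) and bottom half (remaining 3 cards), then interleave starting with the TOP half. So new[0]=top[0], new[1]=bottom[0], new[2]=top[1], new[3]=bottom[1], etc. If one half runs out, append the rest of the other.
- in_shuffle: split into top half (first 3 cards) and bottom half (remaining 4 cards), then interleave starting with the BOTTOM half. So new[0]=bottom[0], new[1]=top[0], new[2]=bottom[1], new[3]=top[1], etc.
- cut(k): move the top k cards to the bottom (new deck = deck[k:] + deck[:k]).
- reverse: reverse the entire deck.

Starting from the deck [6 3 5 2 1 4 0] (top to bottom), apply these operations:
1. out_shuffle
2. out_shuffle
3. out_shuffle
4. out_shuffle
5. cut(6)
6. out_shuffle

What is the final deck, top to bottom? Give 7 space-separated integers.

After op 1 (out_shuffle): [6 1 3 4 5 0 2]
After op 2 (out_shuffle): [6 5 1 0 3 2 4]
After op 3 (out_shuffle): [6 3 5 2 1 4 0]
After op 4 (out_shuffle): [6 1 3 4 5 0 2]
After op 5 (cut(6)): [2 6 1 3 4 5 0]
After op 6 (out_shuffle): [2 4 6 5 1 0 3]

Answer: 2 4 6 5 1 0 3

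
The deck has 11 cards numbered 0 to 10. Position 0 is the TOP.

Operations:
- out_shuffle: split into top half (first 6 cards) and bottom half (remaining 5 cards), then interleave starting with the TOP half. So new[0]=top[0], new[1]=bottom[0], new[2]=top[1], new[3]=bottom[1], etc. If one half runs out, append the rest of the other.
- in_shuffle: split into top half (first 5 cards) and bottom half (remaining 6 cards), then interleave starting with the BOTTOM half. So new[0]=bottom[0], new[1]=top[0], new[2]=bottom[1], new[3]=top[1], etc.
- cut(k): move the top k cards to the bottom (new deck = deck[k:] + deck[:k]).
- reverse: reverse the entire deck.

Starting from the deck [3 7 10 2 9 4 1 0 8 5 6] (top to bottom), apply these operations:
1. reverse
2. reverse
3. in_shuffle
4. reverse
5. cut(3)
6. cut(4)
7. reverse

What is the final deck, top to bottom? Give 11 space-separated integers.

After op 1 (reverse): [6 5 8 0 1 4 9 2 10 7 3]
After op 2 (reverse): [3 7 10 2 9 4 1 0 8 5 6]
After op 3 (in_shuffle): [4 3 1 7 0 10 8 2 5 9 6]
After op 4 (reverse): [6 9 5 2 8 10 0 7 1 3 4]
After op 5 (cut(3)): [2 8 10 0 7 1 3 4 6 9 5]
After op 6 (cut(4)): [7 1 3 4 6 9 5 2 8 10 0]
After op 7 (reverse): [0 10 8 2 5 9 6 4 3 1 7]

Answer: 0 10 8 2 5 9 6 4 3 1 7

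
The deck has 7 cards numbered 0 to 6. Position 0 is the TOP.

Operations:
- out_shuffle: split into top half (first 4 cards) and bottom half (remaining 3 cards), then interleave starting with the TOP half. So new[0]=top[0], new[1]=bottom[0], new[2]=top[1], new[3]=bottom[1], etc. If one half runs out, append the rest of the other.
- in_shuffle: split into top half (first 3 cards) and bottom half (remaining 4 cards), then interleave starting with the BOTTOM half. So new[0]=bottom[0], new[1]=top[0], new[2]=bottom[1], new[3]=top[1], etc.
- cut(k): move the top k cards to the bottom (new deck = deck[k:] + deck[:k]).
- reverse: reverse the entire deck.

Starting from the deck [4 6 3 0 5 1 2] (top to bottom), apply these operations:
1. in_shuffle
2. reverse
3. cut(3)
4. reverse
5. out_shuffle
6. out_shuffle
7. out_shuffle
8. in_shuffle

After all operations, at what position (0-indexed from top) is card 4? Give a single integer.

Answer: 2

Derivation:
After op 1 (in_shuffle): [0 4 5 6 1 3 2]
After op 2 (reverse): [2 3 1 6 5 4 0]
After op 3 (cut(3)): [6 5 4 0 2 3 1]
After op 4 (reverse): [1 3 2 0 4 5 6]
After op 5 (out_shuffle): [1 4 3 5 2 6 0]
After op 6 (out_shuffle): [1 2 4 6 3 0 5]
After op 7 (out_shuffle): [1 3 2 0 4 5 6]
After op 8 (in_shuffle): [0 1 4 3 5 2 6]
Card 4 is at position 2.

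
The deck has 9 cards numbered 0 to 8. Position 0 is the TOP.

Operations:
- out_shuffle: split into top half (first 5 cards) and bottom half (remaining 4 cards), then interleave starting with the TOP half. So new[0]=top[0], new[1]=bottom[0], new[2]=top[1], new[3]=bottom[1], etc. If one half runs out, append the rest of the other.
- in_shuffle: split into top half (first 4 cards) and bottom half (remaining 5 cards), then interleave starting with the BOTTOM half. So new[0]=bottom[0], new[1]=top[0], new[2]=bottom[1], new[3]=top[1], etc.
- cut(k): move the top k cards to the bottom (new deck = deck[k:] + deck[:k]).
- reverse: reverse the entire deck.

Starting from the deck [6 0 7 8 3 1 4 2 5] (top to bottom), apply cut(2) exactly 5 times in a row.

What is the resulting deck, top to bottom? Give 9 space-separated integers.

Answer: 0 7 8 3 1 4 2 5 6

Derivation:
After op 1 (cut(2)): [7 8 3 1 4 2 5 6 0]
After op 2 (cut(2)): [3 1 4 2 5 6 0 7 8]
After op 3 (cut(2)): [4 2 5 6 0 7 8 3 1]
After op 4 (cut(2)): [5 6 0 7 8 3 1 4 2]
After op 5 (cut(2)): [0 7 8 3 1 4 2 5 6]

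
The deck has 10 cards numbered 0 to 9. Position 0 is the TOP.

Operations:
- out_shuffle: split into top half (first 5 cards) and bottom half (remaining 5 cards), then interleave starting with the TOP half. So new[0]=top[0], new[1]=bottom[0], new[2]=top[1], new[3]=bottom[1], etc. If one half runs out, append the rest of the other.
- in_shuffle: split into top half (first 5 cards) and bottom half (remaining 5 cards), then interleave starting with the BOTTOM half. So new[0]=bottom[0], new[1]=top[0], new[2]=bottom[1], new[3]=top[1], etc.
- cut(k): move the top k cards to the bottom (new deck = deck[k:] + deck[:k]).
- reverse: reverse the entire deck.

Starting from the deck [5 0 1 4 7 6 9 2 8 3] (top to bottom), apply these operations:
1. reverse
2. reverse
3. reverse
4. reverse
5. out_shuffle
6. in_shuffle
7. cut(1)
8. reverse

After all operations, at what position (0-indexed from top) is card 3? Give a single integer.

After op 1 (reverse): [3 8 2 9 6 7 4 1 0 5]
After op 2 (reverse): [5 0 1 4 7 6 9 2 8 3]
After op 3 (reverse): [3 8 2 9 6 7 4 1 0 5]
After op 4 (reverse): [5 0 1 4 7 6 9 2 8 3]
After op 5 (out_shuffle): [5 6 0 9 1 2 4 8 7 3]
After op 6 (in_shuffle): [2 5 4 6 8 0 7 9 3 1]
After op 7 (cut(1)): [5 4 6 8 0 7 9 3 1 2]
After op 8 (reverse): [2 1 3 9 7 0 8 6 4 5]
Card 3 is at position 2.

Answer: 2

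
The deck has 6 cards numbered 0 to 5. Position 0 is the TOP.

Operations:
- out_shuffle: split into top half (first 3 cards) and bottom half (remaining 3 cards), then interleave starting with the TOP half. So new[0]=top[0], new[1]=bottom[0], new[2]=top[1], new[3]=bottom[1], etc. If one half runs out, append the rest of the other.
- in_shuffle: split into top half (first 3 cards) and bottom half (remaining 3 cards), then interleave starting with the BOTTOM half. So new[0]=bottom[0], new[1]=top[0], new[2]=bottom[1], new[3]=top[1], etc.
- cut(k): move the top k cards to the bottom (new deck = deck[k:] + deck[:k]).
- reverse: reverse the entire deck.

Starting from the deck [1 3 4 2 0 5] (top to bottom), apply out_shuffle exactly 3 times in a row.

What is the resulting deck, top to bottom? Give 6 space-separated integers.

After op 1 (out_shuffle): [1 2 3 0 4 5]
After op 2 (out_shuffle): [1 0 2 4 3 5]
After op 3 (out_shuffle): [1 4 0 3 2 5]

Answer: 1 4 0 3 2 5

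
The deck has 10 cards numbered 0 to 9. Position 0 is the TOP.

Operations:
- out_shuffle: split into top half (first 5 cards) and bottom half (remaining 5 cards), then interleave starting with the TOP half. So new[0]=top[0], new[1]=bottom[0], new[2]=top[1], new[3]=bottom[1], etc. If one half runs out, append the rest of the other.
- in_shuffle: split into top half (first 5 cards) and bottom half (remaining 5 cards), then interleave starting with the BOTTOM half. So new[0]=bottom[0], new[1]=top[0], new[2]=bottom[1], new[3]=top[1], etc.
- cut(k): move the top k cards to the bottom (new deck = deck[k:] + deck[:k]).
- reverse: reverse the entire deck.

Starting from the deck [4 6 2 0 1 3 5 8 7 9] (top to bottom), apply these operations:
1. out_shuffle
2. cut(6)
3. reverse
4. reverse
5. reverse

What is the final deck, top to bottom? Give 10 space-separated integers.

After op 1 (out_shuffle): [4 3 6 5 2 8 0 7 1 9]
After op 2 (cut(6)): [0 7 1 9 4 3 6 5 2 8]
After op 3 (reverse): [8 2 5 6 3 4 9 1 7 0]
After op 4 (reverse): [0 7 1 9 4 3 6 5 2 8]
After op 5 (reverse): [8 2 5 6 3 4 9 1 7 0]

Answer: 8 2 5 6 3 4 9 1 7 0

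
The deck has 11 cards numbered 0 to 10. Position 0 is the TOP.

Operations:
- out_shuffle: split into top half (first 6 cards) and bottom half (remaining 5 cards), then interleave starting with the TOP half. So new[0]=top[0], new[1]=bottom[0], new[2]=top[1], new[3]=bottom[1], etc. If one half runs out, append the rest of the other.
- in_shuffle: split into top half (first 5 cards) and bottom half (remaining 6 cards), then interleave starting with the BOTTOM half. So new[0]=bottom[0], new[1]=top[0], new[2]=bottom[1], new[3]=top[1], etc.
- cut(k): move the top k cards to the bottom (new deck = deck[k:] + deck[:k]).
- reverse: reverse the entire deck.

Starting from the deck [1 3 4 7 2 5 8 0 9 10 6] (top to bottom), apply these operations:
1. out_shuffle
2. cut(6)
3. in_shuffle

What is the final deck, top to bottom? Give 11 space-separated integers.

Answer: 1 7 8 10 3 2 0 6 4 5 9

Derivation:
After op 1 (out_shuffle): [1 8 3 0 4 9 7 10 2 6 5]
After op 2 (cut(6)): [7 10 2 6 5 1 8 3 0 4 9]
After op 3 (in_shuffle): [1 7 8 10 3 2 0 6 4 5 9]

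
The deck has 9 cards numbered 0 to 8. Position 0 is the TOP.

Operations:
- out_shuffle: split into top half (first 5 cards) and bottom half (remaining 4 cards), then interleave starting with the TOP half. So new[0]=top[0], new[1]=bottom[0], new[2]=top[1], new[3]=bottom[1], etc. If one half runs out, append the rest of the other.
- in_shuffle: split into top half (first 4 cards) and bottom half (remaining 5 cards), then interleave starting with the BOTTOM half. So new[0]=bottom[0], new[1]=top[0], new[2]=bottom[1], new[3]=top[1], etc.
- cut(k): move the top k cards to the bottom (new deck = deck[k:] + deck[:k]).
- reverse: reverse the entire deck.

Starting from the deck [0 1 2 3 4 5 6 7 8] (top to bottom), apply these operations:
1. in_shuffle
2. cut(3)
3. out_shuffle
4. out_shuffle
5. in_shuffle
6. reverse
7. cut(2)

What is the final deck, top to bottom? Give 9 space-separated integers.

After op 1 (in_shuffle): [4 0 5 1 6 2 7 3 8]
After op 2 (cut(3)): [1 6 2 7 3 8 4 0 5]
After op 3 (out_shuffle): [1 8 6 4 2 0 7 5 3]
After op 4 (out_shuffle): [1 0 8 7 6 5 4 3 2]
After op 5 (in_shuffle): [6 1 5 0 4 8 3 7 2]
After op 6 (reverse): [2 7 3 8 4 0 5 1 6]
After op 7 (cut(2)): [3 8 4 0 5 1 6 2 7]

Answer: 3 8 4 0 5 1 6 2 7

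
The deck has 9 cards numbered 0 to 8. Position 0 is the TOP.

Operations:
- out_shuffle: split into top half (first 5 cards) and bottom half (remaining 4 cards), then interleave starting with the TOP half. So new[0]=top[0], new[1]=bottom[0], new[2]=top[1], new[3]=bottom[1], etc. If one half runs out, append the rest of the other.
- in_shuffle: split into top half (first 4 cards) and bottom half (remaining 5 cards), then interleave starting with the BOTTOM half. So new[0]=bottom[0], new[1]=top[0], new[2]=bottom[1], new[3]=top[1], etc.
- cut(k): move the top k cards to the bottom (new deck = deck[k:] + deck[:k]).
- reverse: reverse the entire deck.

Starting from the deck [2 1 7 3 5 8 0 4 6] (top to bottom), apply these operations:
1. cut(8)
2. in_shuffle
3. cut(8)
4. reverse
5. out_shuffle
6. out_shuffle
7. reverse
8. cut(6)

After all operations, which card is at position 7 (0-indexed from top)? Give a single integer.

After op 1 (cut(8)): [6 2 1 7 3 5 8 0 4]
After op 2 (in_shuffle): [3 6 5 2 8 1 0 7 4]
After op 3 (cut(8)): [4 3 6 5 2 8 1 0 7]
After op 4 (reverse): [7 0 1 8 2 5 6 3 4]
After op 5 (out_shuffle): [7 5 0 6 1 3 8 4 2]
After op 6 (out_shuffle): [7 3 5 8 0 4 6 2 1]
After op 7 (reverse): [1 2 6 4 0 8 5 3 7]
After op 8 (cut(6)): [5 3 7 1 2 6 4 0 8]
Position 7: card 0.

Answer: 0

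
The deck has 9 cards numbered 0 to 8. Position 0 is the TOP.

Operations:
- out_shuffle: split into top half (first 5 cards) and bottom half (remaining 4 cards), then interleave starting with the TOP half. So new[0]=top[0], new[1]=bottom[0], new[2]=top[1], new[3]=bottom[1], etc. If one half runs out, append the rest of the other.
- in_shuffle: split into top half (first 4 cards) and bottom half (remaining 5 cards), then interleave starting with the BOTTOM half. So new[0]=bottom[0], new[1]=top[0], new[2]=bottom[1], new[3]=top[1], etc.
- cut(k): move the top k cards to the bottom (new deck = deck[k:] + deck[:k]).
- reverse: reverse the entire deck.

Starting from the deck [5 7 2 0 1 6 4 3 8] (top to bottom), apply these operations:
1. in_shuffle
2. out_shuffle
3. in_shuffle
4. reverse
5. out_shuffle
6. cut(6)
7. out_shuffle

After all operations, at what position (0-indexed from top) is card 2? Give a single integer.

After op 1 (in_shuffle): [1 5 6 7 4 2 3 0 8]
After op 2 (out_shuffle): [1 2 5 3 6 0 7 8 4]
After op 3 (in_shuffle): [6 1 0 2 7 5 8 3 4]
After op 4 (reverse): [4 3 8 5 7 2 0 1 6]
After op 5 (out_shuffle): [4 2 3 0 8 1 5 6 7]
After op 6 (cut(6)): [5 6 7 4 2 3 0 8 1]
After op 7 (out_shuffle): [5 3 6 0 7 8 4 1 2]
Card 2 is at position 8.

Answer: 8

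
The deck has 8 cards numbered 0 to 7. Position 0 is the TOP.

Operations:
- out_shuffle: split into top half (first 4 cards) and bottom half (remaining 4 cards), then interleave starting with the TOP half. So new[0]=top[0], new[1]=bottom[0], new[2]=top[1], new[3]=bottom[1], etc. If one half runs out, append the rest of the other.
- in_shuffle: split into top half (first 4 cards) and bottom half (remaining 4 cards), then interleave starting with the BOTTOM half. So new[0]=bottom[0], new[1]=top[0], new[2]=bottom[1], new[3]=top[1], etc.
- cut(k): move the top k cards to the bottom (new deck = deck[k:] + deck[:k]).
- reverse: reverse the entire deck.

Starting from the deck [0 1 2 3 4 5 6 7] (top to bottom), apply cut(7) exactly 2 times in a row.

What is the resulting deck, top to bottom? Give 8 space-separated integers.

Answer: 6 7 0 1 2 3 4 5

Derivation:
After op 1 (cut(7)): [7 0 1 2 3 4 5 6]
After op 2 (cut(7)): [6 7 0 1 2 3 4 5]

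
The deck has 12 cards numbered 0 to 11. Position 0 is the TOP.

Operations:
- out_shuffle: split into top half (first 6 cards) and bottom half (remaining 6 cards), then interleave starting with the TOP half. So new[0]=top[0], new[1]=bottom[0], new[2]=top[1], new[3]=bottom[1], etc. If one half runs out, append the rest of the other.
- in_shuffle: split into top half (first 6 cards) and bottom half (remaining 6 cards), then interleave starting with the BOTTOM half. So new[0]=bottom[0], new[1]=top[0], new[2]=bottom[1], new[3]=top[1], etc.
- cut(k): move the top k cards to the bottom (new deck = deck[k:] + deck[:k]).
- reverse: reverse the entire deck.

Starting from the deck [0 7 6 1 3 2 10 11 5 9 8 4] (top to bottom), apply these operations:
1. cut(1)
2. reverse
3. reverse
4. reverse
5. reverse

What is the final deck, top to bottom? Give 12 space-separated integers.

Answer: 7 6 1 3 2 10 11 5 9 8 4 0

Derivation:
After op 1 (cut(1)): [7 6 1 3 2 10 11 5 9 8 4 0]
After op 2 (reverse): [0 4 8 9 5 11 10 2 3 1 6 7]
After op 3 (reverse): [7 6 1 3 2 10 11 5 9 8 4 0]
After op 4 (reverse): [0 4 8 9 5 11 10 2 3 1 6 7]
After op 5 (reverse): [7 6 1 3 2 10 11 5 9 8 4 0]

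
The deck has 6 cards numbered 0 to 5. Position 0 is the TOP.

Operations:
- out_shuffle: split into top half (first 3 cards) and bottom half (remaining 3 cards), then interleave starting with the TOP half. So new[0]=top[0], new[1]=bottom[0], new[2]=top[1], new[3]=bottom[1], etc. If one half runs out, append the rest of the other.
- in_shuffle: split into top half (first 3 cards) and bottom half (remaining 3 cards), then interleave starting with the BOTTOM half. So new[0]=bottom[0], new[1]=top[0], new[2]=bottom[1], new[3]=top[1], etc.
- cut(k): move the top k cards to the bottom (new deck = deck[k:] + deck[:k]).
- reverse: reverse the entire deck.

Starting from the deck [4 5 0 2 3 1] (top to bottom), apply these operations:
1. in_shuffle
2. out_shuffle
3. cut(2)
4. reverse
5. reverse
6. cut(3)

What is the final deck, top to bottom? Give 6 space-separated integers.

Answer: 0 2 5 4 1 3

Derivation:
After op 1 (in_shuffle): [2 4 3 5 1 0]
After op 2 (out_shuffle): [2 5 4 1 3 0]
After op 3 (cut(2)): [4 1 3 0 2 5]
After op 4 (reverse): [5 2 0 3 1 4]
After op 5 (reverse): [4 1 3 0 2 5]
After op 6 (cut(3)): [0 2 5 4 1 3]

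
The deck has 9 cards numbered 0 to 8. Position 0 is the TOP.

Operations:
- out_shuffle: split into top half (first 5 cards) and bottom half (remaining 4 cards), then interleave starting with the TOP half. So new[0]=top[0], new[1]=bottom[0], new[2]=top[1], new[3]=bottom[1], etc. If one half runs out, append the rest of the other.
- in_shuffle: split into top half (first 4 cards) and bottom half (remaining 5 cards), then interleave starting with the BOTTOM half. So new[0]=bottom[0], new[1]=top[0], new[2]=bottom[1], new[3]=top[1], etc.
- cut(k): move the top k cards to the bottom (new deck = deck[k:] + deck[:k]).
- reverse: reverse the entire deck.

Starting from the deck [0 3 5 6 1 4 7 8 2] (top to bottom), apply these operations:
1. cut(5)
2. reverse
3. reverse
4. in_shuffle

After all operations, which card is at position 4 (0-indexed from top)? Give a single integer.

Answer: 5

Derivation:
After op 1 (cut(5)): [4 7 8 2 0 3 5 6 1]
After op 2 (reverse): [1 6 5 3 0 2 8 7 4]
After op 3 (reverse): [4 7 8 2 0 3 5 6 1]
After op 4 (in_shuffle): [0 4 3 7 5 8 6 2 1]
Position 4: card 5.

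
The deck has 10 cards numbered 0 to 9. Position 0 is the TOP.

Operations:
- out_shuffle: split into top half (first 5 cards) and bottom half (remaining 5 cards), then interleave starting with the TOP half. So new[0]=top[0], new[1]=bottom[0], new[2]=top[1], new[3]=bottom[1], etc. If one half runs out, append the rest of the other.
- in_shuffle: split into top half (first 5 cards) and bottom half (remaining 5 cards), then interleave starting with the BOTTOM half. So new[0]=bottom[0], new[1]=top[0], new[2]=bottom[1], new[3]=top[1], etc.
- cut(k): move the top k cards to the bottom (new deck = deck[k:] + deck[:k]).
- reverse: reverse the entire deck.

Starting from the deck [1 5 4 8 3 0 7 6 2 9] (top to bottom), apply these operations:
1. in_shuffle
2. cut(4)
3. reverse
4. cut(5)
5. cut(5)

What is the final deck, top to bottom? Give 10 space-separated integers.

After op 1 (in_shuffle): [0 1 7 5 6 4 2 8 9 3]
After op 2 (cut(4)): [6 4 2 8 9 3 0 1 7 5]
After op 3 (reverse): [5 7 1 0 3 9 8 2 4 6]
After op 4 (cut(5)): [9 8 2 4 6 5 7 1 0 3]
After op 5 (cut(5)): [5 7 1 0 3 9 8 2 4 6]

Answer: 5 7 1 0 3 9 8 2 4 6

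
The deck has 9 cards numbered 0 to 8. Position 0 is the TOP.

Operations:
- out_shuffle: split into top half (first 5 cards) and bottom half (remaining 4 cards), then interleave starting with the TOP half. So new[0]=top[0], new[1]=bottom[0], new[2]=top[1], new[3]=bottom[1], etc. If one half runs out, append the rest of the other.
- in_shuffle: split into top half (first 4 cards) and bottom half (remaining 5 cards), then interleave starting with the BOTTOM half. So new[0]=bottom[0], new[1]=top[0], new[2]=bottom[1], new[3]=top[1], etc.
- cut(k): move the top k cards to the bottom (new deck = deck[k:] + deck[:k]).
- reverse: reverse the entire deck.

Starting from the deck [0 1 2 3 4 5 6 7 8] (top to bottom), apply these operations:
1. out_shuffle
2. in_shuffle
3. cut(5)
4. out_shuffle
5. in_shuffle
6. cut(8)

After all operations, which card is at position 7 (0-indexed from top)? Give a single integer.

Answer: 3

Derivation:
After op 1 (out_shuffle): [0 5 1 6 2 7 3 8 4]
After op 2 (in_shuffle): [2 0 7 5 3 1 8 6 4]
After op 3 (cut(5)): [1 8 6 4 2 0 7 5 3]
After op 4 (out_shuffle): [1 0 8 7 6 5 4 3 2]
After op 5 (in_shuffle): [6 1 5 0 4 8 3 7 2]
After op 6 (cut(8)): [2 6 1 5 0 4 8 3 7]
Position 7: card 3.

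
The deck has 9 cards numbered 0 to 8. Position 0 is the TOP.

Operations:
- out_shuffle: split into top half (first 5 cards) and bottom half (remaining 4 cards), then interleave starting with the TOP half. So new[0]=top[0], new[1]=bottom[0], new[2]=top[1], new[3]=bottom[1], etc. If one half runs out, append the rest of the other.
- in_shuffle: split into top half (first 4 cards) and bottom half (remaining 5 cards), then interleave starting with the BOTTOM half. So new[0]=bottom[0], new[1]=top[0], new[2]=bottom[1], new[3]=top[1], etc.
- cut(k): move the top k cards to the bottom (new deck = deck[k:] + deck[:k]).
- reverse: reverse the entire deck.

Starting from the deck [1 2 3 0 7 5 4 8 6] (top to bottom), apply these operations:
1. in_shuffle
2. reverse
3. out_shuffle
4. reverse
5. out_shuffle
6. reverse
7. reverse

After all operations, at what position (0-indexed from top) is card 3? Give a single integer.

After op 1 (in_shuffle): [7 1 5 2 4 3 8 0 6]
After op 2 (reverse): [6 0 8 3 4 2 5 1 7]
After op 3 (out_shuffle): [6 2 0 5 8 1 3 7 4]
After op 4 (reverse): [4 7 3 1 8 5 0 2 6]
After op 5 (out_shuffle): [4 5 7 0 3 2 1 6 8]
After op 6 (reverse): [8 6 1 2 3 0 7 5 4]
After op 7 (reverse): [4 5 7 0 3 2 1 6 8]
Card 3 is at position 4.

Answer: 4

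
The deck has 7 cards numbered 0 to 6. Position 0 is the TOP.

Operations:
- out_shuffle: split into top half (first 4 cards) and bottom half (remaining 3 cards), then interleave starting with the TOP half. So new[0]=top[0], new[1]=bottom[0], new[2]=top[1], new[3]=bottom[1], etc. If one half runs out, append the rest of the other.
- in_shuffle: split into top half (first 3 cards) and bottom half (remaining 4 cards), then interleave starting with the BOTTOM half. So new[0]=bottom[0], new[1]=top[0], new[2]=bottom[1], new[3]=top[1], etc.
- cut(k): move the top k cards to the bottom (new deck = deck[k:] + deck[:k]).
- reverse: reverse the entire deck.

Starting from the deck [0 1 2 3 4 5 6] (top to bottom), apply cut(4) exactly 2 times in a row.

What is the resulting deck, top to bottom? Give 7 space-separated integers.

Answer: 1 2 3 4 5 6 0

Derivation:
After op 1 (cut(4)): [4 5 6 0 1 2 3]
After op 2 (cut(4)): [1 2 3 4 5 6 0]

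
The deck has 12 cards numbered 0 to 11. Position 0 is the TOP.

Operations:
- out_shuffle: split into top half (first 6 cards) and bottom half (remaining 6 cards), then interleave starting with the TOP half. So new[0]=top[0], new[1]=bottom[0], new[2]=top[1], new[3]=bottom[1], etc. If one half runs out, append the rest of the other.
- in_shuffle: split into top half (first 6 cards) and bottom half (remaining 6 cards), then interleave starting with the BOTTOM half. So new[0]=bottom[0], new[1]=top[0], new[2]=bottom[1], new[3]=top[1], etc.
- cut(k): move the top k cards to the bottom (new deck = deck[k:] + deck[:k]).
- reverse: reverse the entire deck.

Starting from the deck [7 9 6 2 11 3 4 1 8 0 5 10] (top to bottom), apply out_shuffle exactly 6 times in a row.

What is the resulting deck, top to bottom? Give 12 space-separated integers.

Answer: 7 3 5 11 0 2 8 6 1 9 4 10

Derivation:
After op 1 (out_shuffle): [7 4 9 1 6 8 2 0 11 5 3 10]
After op 2 (out_shuffle): [7 2 4 0 9 11 1 5 6 3 8 10]
After op 3 (out_shuffle): [7 1 2 5 4 6 0 3 9 8 11 10]
After op 4 (out_shuffle): [7 0 1 3 2 9 5 8 4 11 6 10]
After op 5 (out_shuffle): [7 5 0 8 1 4 3 11 2 6 9 10]
After op 6 (out_shuffle): [7 3 5 11 0 2 8 6 1 9 4 10]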